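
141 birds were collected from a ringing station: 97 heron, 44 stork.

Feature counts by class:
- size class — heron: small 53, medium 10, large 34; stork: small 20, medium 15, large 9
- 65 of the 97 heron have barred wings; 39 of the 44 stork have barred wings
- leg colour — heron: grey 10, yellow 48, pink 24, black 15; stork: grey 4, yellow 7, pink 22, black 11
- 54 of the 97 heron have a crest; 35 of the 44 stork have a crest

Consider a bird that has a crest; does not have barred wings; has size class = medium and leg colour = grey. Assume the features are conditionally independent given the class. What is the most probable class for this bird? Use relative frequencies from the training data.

heron

heron: (97/141) × (10/97) × (32/97) × (10/97) × (54/97) ≈ 0.00134279
stork: (44/141) × (15/44) × (5/44) × (4/44) × (35/44) ≈ 0.000874203
Highest score → heron.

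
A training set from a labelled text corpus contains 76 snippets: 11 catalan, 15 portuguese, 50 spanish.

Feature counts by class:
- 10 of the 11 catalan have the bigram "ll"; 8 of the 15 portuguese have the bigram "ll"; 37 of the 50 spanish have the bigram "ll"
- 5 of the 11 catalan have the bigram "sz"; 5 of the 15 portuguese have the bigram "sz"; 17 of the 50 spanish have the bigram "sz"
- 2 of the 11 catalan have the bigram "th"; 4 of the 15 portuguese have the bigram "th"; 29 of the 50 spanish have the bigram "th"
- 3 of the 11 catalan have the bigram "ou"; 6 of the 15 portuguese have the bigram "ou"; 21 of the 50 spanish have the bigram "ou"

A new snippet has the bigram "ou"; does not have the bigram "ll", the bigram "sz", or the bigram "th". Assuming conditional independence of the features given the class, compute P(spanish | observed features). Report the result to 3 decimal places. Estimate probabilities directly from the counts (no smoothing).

catalan: (11/76) × (1/11) × (6/11) × (9/11) × (3/11) ≈ 0.00160149
portuguese: (15/76) × (7/15) × (10/15) × (11/15) × (6/15) ≈ 0.0180117
spanish: (50/76) × (13/50) × (33/50) × (21/50) × (21/50) ≈ 0.0199146
P(spanish | x) = 0.0199146 / 0.03952779 ≈ 0.504

0.504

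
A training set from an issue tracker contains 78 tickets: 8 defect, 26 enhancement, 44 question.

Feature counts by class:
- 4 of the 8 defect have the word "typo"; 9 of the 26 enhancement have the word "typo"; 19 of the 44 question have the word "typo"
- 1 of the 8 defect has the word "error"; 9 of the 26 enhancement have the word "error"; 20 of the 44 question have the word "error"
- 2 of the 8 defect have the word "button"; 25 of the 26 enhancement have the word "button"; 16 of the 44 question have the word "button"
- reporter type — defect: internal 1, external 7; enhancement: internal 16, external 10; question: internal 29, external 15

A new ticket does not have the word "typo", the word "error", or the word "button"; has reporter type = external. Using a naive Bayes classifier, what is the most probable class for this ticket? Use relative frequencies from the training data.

defect: (8/78) × (4/8) × (7/8) × (6/8) × (7/8) ≈ 0.0294471
enhancement: (26/78) × (17/26) × (17/26) × (1/26) × (10/26) ≈ 0.00210806
question: (44/78) × (25/44) × (24/44) × (28/44) × (15/44) ≈ 0.0379269
Highest score → question.

question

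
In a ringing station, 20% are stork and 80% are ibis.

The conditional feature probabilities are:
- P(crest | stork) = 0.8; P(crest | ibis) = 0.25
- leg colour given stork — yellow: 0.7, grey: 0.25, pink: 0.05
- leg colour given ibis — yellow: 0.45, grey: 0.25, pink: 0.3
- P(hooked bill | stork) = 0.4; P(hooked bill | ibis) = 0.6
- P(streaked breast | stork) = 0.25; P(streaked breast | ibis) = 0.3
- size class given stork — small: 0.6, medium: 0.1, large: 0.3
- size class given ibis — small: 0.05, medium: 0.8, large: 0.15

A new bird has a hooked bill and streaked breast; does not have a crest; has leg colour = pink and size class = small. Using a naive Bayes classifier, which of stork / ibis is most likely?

ibis

stork: 0.2 × (1−0.8) × 0.05 × 0.4 × 0.25 × 0.6 = 0.00012
ibis: 0.8 × (1−0.25) × 0.3 × 0.6 × 0.3 × 0.05 = 0.00162
Highest score → ibis.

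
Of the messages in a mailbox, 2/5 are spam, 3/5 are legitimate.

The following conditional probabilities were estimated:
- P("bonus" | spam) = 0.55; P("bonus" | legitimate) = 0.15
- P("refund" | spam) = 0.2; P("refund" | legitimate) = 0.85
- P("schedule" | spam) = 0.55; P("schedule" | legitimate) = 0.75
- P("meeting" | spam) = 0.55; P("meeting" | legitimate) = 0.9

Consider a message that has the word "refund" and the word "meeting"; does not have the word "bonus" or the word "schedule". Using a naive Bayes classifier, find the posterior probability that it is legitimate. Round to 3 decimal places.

0.916

spam: 0.4 × (1−0.55) × 0.2 × (1−0.55) × 0.55 = 0.00891
legitimate: 0.6 × (1−0.15) × 0.85 × (1−0.75) × 0.9 = 0.0975375
P(legitimate | x) = 0.0975375 / 0.1064475 ≈ 0.916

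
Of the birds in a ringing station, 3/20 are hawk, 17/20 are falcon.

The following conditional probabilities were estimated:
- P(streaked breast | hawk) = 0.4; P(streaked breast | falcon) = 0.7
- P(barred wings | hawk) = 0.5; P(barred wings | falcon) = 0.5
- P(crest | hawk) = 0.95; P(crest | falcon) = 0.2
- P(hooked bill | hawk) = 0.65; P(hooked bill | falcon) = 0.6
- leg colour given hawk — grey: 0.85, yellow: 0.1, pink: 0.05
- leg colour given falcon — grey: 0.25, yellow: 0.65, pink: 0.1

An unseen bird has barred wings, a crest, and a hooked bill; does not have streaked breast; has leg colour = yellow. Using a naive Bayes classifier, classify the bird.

falcon

hawk: 0.15 × (1−0.4) × 0.5 × 0.95 × 0.65 × 0.1 = 0.00277875
falcon: 0.85 × (1−0.7) × 0.5 × 0.2 × 0.6 × 0.65 = 0.009945
Highest score → falcon.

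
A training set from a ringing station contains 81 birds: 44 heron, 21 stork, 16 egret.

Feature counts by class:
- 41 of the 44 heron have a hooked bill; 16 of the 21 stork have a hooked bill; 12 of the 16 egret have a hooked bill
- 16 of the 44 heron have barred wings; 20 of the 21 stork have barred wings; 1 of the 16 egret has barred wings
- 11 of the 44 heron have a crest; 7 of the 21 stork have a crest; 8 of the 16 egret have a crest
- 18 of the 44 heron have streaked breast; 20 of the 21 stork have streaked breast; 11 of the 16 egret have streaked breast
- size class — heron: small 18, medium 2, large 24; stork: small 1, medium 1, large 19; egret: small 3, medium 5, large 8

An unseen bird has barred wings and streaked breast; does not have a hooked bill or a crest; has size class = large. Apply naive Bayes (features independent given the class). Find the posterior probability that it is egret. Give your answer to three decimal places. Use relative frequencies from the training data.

0.015

heron: (44/81) × (3/44) × (16/44) × (33/44) × (18/44) × (24/44) ≈ 0.00225394
stork: (21/81) × (5/21) × (20/21) × (14/21) × (20/21) × (19/21) ≈ 0.0337714
egret: (16/81) × (4/16) × (1/16) × (8/16) × (11/16) × (8/16) ≈ 0.000530478
P(egret | x) = 0.000530478 / 0.036555818 ≈ 0.015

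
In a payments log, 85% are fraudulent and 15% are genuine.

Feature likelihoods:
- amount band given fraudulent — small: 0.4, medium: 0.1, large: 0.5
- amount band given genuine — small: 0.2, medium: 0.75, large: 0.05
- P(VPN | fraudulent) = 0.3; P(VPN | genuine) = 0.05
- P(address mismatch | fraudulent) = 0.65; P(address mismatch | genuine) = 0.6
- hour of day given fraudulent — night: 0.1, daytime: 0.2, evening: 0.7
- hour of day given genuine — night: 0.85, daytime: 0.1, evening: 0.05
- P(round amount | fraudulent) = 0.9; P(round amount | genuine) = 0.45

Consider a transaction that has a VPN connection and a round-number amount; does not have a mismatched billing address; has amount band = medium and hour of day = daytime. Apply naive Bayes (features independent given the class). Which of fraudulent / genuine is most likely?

fraudulent

fraudulent: 0.85 × 0.1 × 0.3 × (1−0.65) × 0.2 × 0.9 = 0.0016065
genuine: 0.15 × 0.75 × 0.05 × (1−0.6) × 0.1 × 0.45 = 0.00010125
Highest score → fraudulent.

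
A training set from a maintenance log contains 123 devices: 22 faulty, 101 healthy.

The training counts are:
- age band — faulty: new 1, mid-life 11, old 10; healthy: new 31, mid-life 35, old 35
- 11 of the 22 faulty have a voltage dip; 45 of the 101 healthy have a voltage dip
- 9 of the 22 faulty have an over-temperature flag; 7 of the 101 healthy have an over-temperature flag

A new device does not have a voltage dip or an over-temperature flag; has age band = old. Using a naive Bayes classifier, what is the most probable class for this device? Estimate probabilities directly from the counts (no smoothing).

healthy

faulty: (22/123) × (10/22) × (11/22) × (13/22) ≈ 0.0240207
healthy: (101/123) × (35/101) × (56/101) × (94/101) ≈ 0.146837
Highest score → healthy.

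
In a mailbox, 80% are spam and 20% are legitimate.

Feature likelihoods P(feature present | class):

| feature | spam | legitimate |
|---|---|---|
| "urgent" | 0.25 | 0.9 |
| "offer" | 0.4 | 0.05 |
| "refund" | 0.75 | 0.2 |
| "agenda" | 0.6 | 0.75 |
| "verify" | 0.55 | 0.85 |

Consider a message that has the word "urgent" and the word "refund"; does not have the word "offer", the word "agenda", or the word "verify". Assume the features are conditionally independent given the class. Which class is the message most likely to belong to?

spam: 0.8 × 0.25 × (1−0.4) × 0.75 × (1−0.6) × (1−0.55) = 0.0162
legitimate: 0.2 × 0.9 × (1−0.05) × 0.2 × (1−0.75) × (1−0.85) = 0.0012825
Highest score → spam.

spam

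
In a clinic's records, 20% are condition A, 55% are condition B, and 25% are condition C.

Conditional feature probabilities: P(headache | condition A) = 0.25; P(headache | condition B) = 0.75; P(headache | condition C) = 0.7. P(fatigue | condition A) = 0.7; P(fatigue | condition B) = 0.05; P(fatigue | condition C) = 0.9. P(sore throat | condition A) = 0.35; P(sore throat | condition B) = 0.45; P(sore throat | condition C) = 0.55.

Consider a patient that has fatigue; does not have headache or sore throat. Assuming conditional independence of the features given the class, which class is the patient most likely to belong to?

condition A

condition A: 0.2 × (1−0.25) × 0.7 × (1−0.35) = 0.06825
condition B: 0.55 × (1−0.75) × 0.05 × (1−0.45) = 0.00378125
condition C: 0.25 × (1−0.7) × 0.9 × (1−0.55) = 0.030375
Highest score → condition A.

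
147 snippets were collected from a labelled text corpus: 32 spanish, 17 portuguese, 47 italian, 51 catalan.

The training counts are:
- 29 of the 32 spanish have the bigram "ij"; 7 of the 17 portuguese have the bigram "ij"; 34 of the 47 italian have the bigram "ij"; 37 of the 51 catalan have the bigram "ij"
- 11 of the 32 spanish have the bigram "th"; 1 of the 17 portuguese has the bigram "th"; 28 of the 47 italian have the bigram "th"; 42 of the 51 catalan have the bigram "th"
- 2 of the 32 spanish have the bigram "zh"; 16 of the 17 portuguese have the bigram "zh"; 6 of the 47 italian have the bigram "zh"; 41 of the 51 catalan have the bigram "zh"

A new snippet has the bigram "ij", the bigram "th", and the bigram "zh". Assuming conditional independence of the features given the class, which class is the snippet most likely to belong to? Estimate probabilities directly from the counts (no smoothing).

spanish: (32/147) × (29/32) × (11/32) × (2/32) ≈ 0.00423841
portuguese: (17/147) × (7/17) × (1/17) × (16/17) ≈ 0.00263635
italian: (47/147) × (34/47) × (28/47) × (6/47) ≈ 0.0175904
catalan: (51/147) × (37/51) × (42/51) × (41/51) ≈ 0.166639
Highest score → catalan.

catalan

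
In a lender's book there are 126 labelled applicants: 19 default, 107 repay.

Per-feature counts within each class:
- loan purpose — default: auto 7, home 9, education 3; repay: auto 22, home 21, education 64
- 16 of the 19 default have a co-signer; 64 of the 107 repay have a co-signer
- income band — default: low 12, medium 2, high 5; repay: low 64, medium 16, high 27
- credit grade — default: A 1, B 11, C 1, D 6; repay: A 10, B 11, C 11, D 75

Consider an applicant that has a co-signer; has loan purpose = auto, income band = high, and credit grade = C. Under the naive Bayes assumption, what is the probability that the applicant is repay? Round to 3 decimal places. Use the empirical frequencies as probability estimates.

default: (19/126) × (7/19) × (16/19) × (5/19) × (1/19) ≈ 0.000647973
repay: (107/126) × (22/107) × (64/107) × (27/107) × (11/107) ≈ 0.00270918
P(repay | x) = 0.00270918 / 0.003357153 ≈ 0.807

0.807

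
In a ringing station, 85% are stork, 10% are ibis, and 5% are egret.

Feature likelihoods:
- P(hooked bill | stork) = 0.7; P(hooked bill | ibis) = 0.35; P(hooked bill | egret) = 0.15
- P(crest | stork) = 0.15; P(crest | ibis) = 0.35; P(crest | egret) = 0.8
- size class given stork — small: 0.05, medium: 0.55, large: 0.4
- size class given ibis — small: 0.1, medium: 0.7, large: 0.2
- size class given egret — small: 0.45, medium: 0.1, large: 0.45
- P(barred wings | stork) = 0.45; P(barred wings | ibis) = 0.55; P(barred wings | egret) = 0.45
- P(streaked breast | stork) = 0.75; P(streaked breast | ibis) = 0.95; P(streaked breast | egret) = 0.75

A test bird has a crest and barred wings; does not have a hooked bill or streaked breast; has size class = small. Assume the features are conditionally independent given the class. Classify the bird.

stork: 0.85 × (1−0.7) × 0.15 × 0.05 × 0.45 × (1−0.75) = 0.00021515625
ibis: 0.1 × (1−0.35) × 0.35 × 0.1 × 0.55 × (1−0.95) = 0.0000625625
egret: 0.05 × (1−0.15) × 0.8 × 0.45 × 0.45 × (1−0.75) = 0.00172125
Highest score → egret.

egret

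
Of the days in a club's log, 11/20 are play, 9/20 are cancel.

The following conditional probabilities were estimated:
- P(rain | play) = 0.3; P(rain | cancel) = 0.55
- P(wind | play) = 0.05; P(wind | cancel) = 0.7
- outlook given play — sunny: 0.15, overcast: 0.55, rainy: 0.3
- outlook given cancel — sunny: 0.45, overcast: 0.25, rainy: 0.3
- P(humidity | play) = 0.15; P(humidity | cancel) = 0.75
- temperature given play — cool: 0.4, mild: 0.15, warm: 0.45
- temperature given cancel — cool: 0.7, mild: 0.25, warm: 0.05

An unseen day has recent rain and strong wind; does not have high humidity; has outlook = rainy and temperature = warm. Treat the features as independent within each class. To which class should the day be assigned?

play

play: 0.55 × 0.3 × 0.05 × 0.3 × (1−0.15) × 0.45 = 0.0009466875
cancel: 0.45 × 0.55 × 0.7 × 0.3 × (1−0.75) × 0.05 = 0.0006496875
Highest score → play.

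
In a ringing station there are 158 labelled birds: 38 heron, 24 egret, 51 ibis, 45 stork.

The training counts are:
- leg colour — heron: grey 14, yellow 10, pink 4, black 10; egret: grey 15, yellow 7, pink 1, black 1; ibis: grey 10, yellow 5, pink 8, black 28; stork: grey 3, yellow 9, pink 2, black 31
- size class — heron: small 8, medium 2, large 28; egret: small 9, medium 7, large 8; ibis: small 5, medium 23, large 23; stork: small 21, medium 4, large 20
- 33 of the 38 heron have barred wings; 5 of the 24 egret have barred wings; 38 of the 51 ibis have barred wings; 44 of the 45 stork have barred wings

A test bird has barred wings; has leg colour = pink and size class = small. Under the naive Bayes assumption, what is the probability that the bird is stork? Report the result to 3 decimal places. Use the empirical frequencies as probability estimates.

0.396

heron: (38/158) × (4/38) × (8/38) × (33/38) ≈ 0.00462849
egret: (24/158) × (1/24) × (9/24) × (5/24) ≈ 0.000494462
ibis: (51/158) × (8/51) × (5/51) × (38/51) ≈ 0.00369867
stork: (45/158) × (2/45) × (21/45) × (44/45) ≈ 0.0057759
P(stork | x) = 0.0057759 / 0.014597522 ≈ 0.396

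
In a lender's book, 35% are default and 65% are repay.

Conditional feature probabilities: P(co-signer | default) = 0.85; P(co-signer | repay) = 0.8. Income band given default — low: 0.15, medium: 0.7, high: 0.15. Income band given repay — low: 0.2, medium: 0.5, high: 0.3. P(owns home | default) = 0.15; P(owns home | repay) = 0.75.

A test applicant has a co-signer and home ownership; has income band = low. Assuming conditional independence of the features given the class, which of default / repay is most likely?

repay

default: 0.35 × 0.85 × 0.15 × 0.15 = 0.00669375
repay: 0.65 × 0.8 × 0.2 × 0.75 = 0.078
Highest score → repay.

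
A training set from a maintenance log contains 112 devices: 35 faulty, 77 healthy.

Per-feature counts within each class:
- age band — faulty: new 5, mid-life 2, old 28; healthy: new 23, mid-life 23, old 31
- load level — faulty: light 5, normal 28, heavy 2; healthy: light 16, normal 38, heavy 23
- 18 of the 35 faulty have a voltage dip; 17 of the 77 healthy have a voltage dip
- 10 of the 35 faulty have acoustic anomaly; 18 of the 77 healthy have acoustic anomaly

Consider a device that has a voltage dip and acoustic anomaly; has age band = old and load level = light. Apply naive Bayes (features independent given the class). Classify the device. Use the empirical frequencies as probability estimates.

faulty: (35/112) × (28/35) × (5/35) × (18/35) × (10/35) ≈ 0.00524781
healthy: (77/112) × (31/77) × (16/77) × (17/77) × (18/77) ≈ 0.00296833
Highest score → faulty.

faulty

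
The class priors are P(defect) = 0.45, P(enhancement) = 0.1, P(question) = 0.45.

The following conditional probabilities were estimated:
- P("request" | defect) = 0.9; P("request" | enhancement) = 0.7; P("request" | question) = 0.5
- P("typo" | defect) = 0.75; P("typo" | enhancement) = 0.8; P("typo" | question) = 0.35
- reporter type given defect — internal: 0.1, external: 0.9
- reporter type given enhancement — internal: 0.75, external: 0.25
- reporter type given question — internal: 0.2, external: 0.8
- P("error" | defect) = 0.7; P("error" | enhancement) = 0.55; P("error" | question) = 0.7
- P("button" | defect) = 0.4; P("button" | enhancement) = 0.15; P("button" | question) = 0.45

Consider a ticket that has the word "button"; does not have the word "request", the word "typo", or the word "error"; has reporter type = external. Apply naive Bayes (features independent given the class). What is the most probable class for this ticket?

defect: 0.45 × (1−0.9) × (1−0.75) × 0.9 × (1−0.7) × 0.4 = 0.001215
enhancement: 0.1 × (1−0.7) × (1−0.8) × 0.25 × (1−0.55) × 0.15 = 0.00010125
question: 0.45 × (1−0.5) × (1−0.35) × 0.8 × (1−0.7) × 0.45 = 0.015795
Highest score → question.

question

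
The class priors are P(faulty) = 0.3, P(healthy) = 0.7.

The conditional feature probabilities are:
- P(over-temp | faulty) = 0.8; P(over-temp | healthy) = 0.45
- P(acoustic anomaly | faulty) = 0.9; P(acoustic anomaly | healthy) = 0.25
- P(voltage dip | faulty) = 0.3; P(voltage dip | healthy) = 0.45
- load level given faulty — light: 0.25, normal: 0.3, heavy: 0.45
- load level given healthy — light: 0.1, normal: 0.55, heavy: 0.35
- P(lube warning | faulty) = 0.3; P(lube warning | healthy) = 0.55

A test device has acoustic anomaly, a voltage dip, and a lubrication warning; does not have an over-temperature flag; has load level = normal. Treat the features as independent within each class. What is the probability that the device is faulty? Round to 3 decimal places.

0.100

faulty: 0.3 × (1−0.8) × 0.9 × 0.3 × 0.3 × 0.3 = 0.001458
healthy: 0.7 × (1−0.45) × 0.25 × 0.45 × 0.55 × 0.55 = 0.01310203125
P(faulty | x) = 0.001458 / 0.01456003125 ≈ 0.100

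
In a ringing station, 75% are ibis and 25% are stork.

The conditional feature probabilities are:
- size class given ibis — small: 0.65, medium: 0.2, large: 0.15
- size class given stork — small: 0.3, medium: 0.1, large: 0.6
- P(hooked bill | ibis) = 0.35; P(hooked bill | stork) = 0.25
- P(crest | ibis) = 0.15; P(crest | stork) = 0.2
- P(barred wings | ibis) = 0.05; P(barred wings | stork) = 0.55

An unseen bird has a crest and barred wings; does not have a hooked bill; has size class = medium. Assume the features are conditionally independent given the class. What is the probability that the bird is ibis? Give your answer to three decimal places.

0.262

ibis: 0.75 × 0.2 × (1−0.35) × 0.15 × 0.05 = 0.00073125
stork: 0.25 × 0.1 × (1−0.25) × 0.2 × 0.55 = 0.0020625
P(ibis | x) = 0.00073125 / 0.00279375 ≈ 0.262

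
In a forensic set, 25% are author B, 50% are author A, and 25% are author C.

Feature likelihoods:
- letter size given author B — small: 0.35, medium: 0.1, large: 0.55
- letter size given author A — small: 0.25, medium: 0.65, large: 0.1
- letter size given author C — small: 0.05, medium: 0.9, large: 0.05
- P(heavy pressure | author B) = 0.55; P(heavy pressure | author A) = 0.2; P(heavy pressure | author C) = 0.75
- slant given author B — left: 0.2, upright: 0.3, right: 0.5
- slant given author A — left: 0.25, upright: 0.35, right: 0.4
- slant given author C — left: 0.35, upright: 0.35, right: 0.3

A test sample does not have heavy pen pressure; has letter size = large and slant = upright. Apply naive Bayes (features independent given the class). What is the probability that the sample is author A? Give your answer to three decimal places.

0.416

author B: 0.25 × 0.55 × (1−0.55) × 0.3 = 0.0185625
author A: 0.5 × 0.1 × (1−0.2) × 0.35 = 0.014
author C: 0.25 × 0.05 × (1−0.75) × 0.35 = 0.00109375
P(author A | x) = 0.014 / 0.03365625 ≈ 0.416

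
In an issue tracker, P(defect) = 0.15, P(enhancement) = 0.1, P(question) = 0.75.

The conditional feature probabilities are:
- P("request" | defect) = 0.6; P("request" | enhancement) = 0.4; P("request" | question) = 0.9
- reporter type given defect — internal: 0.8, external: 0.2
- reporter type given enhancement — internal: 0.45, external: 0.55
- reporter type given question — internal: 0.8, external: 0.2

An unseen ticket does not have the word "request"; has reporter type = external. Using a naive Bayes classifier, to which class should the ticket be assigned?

defect: 0.15 × (1−0.6) × 0.2 = 0.012
enhancement: 0.1 × (1−0.4) × 0.55 = 0.033
question: 0.75 × (1−0.9) × 0.2 = 0.015
Highest score → enhancement.

enhancement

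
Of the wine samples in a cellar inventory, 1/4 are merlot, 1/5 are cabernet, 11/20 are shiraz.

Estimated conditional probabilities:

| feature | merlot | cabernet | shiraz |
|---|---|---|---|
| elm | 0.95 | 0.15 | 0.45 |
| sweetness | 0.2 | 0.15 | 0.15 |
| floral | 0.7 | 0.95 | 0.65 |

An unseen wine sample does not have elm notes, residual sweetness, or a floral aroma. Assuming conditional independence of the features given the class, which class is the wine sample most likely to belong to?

shiraz

merlot: 0.25 × (1−0.95) × (1−0.2) × (1−0.7) = 0.003
cabernet: 0.2 × (1−0.15) × (1−0.15) × (1−0.95) = 0.007225
shiraz: 0.55 × (1−0.45) × (1−0.15) × (1−0.65) = 0.08999375
Highest score → shiraz.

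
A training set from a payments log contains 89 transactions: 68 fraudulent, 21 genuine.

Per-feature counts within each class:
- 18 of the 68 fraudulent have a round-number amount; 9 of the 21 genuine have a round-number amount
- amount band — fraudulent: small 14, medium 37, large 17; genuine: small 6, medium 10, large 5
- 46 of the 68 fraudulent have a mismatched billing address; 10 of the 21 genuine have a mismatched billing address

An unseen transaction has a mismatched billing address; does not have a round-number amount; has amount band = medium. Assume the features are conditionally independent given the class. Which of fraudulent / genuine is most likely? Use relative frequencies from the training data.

fraudulent: (68/89) × (50/68) × (37/68) × (46/68) ≈ 0.206786
genuine: (21/89) × (12/21) × (10/21) × (10/21) ≈ 0.030574
Highest score → fraudulent.

fraudulent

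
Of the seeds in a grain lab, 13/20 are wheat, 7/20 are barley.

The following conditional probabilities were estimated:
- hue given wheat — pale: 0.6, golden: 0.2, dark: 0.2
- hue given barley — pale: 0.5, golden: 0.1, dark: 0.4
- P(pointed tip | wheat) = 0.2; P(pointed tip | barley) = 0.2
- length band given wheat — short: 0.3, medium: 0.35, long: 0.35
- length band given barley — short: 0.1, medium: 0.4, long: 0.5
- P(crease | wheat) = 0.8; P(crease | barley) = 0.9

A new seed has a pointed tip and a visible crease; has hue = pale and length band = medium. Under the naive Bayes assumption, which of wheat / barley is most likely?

wheat: 0.65 × 0.6 × 0.2 × 0.35 × 0.8 = 0.02184
barley: 0.35 × 0.5 × 0.2 × 0.4 × 0.9 = 0.0126
Highest score → wheat.

wheat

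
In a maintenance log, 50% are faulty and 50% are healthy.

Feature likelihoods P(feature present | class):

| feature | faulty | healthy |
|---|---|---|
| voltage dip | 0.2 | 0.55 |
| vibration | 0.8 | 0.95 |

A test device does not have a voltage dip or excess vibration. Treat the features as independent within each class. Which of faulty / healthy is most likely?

faulty: 0.5 × (1−0.2) × (1−0.8) = 0.08
healthy: 0.5 × (1−0.55) × (1−0.95) = 0.01125
Highest score → faulty.

faulty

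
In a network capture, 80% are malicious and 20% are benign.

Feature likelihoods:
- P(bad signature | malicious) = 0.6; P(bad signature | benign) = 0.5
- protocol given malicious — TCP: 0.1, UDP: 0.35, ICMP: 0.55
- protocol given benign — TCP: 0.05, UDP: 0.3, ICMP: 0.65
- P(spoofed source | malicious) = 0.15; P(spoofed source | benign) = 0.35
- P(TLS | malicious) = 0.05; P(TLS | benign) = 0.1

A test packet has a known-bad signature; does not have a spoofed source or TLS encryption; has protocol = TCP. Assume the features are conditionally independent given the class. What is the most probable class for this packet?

malicious

malicious: 0.8 × 0.6 × 0.1 × (1−0.15) × (1−0.05) = 0.03876
benign: 0.2 × 0.5 × 0.05 × (1−0.35) × (1−0.1) = 0.002925
Highest score → malicious.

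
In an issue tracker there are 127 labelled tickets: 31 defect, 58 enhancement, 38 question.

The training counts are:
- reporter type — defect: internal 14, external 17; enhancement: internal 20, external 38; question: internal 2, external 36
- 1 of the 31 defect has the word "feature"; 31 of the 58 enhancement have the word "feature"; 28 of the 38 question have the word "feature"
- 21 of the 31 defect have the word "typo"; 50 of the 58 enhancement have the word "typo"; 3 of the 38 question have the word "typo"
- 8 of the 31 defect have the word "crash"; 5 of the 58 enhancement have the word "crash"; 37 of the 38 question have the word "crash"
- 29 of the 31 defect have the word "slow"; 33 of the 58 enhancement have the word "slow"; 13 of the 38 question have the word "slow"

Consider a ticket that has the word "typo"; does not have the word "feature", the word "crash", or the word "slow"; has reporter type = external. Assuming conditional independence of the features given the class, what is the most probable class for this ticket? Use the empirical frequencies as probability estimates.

defect: (31/127) × (17/31) × (30/31) × (21/31) × (23/31) × (2/31) ≈ 0.00420046
enhancement: (58/127) × (38/58) × (27/58) × (50/58) × (53/58) × (25/58) ≈ 0.0472953
question: (38/127) × (36/38) × (10/38) × (3/38) × (1/38) × (25/38) ≈ 0.000101959
Highest score → enhancement.

enhancement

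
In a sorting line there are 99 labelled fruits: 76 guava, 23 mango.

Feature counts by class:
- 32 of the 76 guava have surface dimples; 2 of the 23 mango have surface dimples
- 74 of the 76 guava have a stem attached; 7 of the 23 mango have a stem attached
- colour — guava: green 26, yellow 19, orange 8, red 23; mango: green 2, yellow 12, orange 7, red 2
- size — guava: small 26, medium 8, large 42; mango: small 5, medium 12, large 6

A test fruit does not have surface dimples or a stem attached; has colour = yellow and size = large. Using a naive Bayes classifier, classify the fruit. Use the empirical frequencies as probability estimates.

guava: (76/99) × (44/76) × (2/76) × (19/76) × (42/76) ≈ 0.00161588
mango: (23/99) × (21/23) × (16/23) × (12/23) × (6/23) ≈ 0.0200841
Highest score → mango.

mango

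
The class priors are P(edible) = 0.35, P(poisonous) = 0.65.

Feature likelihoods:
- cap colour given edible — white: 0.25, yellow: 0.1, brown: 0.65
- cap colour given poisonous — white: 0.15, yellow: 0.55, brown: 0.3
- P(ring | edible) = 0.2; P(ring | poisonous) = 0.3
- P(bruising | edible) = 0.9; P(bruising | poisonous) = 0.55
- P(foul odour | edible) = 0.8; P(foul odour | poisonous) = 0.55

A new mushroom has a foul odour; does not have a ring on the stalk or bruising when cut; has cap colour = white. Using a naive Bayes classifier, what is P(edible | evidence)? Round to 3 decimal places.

0.249

edible: 0.35 × 0.25 × (1−0.2) × (1−0.9) × 0.8 = 0.0056
poisonous: 0.65 × 0.15 × (1−0.3) × (1−0.55) × 0.55 = 0.016891875
P(edible | x) = 0.0056 / 0.022491875 ≈ 0.249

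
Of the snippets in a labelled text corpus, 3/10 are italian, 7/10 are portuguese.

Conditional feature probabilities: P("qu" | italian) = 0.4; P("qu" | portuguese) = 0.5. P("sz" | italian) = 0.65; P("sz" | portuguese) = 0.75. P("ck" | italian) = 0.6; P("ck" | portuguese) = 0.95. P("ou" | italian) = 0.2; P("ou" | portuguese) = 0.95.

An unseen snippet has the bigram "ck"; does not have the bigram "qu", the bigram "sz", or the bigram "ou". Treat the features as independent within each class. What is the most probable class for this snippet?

italian: 0.3 × (1−0.4) × (1−0.65) × 0.6 × (1−0.2) = 0.03024
portuguese: 0.7 × (1−0.5) × (1−0.75) × 0.95 × (1−0.95) = 0.00415625
Highest score → italian.

italian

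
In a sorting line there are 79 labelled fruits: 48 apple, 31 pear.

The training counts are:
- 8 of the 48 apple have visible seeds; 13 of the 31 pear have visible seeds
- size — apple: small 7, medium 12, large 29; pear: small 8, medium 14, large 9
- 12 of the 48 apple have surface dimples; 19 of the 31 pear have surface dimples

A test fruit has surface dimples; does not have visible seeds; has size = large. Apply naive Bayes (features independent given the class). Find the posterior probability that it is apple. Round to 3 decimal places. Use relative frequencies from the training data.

apple: (48/79) × (40/48) × (29/48) × (12/48) ≈ 0.0764768
pear: (31/79) × (18/31) × (9/31) × (19/31) ≈ 0.0405432
P(apple | x) = 0.0764768 / 0.11702 ≈ 0.654

0.654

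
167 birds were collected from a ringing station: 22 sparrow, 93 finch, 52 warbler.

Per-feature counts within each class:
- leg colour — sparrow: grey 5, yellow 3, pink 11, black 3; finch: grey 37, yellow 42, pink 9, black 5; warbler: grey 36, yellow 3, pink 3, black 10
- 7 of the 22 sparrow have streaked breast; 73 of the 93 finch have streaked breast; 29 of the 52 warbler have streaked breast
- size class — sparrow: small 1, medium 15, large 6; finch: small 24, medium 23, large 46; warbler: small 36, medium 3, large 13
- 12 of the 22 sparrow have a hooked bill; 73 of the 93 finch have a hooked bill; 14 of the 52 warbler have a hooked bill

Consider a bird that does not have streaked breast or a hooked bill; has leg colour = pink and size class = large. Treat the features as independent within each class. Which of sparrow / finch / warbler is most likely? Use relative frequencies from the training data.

sparrow: (22/167) × (11/22) × (15/22) × (6/22) × (10/22) ≈ 0.00556738
finch: (93/167) × (9/93) × (20/93) × (46/93) × (20/93) ≈ 0.00123281
warbler: (52/167) × (3/52) × (23/52) × (13/52) × (38/52) ≈ 0.00145161
Highest score → sparrow.

sparrow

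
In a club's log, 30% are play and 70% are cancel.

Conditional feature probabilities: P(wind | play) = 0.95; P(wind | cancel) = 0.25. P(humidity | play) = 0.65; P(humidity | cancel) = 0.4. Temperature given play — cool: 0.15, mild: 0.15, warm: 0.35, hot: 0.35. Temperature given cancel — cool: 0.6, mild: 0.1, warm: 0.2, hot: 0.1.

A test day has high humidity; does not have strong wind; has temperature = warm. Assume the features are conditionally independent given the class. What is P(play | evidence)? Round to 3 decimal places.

0.075

play: 0.3 × (1−0.95) × 0.65 × 0.35 = 0.0034125
cancel: 0.7 × (1−0.25) × 0.4 × 0.2 = 0.042
P(play | x) = 0.0034125 / 0.0454125 ≈ 0.075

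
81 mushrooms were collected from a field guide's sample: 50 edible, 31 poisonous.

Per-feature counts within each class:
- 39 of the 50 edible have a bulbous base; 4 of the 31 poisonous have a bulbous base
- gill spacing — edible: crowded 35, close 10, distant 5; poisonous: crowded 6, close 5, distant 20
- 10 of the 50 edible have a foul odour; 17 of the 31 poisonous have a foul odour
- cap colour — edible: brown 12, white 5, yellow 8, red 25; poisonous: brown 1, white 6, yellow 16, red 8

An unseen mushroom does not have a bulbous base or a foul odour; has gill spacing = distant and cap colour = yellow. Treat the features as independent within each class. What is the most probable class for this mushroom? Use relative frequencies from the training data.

edible: (50/81) × (11/50) × (5/50) × (40/50) × (8/50) ≈ 0.00173827
poisonous: (31/81) × (27/31) × (20/31) × (14/31) × (16/31) ≈ 0.050127
Highest score → poisonous.

poisonous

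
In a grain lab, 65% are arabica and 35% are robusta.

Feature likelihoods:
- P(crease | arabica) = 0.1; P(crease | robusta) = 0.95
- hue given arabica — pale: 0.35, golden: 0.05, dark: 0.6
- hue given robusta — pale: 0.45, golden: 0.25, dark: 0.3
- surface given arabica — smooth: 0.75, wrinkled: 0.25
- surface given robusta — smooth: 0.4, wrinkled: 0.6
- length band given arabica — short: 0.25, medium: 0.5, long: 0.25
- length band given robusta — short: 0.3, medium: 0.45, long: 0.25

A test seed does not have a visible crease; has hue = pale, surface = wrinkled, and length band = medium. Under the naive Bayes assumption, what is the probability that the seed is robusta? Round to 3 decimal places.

arabica: 0.65 × (1−0.1) × 0.35 × 0.25 × 0.5 = 0.02559375
robusta: 0.35 × (1−0.95) × 0.45 × 0.6 × 0.45 = 0.00212625
P(robusta | x) = 0.00212625 / 0.02772 ≈ 0.077

0.077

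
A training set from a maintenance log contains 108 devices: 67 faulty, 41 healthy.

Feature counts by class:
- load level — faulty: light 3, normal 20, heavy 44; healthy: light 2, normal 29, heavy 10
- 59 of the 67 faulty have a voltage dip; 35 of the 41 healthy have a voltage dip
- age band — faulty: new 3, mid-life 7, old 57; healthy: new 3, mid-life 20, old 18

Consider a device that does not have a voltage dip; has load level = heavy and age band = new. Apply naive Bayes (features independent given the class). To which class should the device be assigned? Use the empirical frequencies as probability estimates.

faulty

faulty: (67/108) × (44/67) × (8/67) × (3/67) ≈ 0.00217816
healthy: (41/108) × (10/41) × (6/41) × (3/41) ≈ 0.000991473
Highest score → faulty.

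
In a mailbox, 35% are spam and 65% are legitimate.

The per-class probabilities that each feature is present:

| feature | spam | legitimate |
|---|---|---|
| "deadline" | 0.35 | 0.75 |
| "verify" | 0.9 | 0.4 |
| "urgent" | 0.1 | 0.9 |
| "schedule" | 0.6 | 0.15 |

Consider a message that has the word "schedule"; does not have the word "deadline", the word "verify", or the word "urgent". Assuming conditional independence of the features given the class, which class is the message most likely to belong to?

spam: 0.35 × (1−0.35) × (1−0.9) × (1−0.1) × 0.6 = 0.012285
legitimate: 0.65 × (1−0.75) × (1−0.4) × (1−0.9) × 0.15 = 0.0014625
Highest score → spam.

spam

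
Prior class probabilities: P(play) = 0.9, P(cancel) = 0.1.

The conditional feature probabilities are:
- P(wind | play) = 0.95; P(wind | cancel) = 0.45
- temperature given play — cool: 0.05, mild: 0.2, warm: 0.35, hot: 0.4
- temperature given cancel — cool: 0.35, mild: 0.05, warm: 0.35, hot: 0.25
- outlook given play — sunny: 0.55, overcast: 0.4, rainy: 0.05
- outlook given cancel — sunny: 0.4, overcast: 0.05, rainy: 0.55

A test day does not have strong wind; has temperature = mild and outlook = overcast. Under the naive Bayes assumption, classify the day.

play: 0.9 × (1−0.95) × 0.2 × 0.4 = 0.0036
cancel: 0.1 × (1−0.45) × 0.05 × 0.05 = 0.0001375
Highest score → play.

play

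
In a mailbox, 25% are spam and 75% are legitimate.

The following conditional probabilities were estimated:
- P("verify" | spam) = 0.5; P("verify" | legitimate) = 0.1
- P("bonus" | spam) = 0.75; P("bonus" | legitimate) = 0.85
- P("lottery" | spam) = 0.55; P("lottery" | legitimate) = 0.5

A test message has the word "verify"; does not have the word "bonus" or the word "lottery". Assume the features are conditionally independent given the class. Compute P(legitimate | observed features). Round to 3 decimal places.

0.286

spam: 0.25 × 0.5 × (1−0.75) × (1−0.55) = 0.0140625
legitimate: 0.75 × 0.1 × (1−0.85) × (1−0.5) = 0.005625
P(legitimate | x) = 0.005625 / 0.0196875 ≈ 0.286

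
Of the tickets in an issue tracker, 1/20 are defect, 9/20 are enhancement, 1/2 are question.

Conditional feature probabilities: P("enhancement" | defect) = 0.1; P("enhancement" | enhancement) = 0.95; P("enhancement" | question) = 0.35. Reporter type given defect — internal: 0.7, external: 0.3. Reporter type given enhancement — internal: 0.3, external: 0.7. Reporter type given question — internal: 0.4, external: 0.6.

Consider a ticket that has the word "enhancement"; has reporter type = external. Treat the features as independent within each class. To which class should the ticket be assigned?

enhancement

defect: 0.05 × 0.1 × 0.3 = 0.0015
enhancement: 0.45 × 0.95 × 0.7 = 0.29925
question: 0.5 × 0.35 × 0.6 = 0.105
Highest score → enhancement.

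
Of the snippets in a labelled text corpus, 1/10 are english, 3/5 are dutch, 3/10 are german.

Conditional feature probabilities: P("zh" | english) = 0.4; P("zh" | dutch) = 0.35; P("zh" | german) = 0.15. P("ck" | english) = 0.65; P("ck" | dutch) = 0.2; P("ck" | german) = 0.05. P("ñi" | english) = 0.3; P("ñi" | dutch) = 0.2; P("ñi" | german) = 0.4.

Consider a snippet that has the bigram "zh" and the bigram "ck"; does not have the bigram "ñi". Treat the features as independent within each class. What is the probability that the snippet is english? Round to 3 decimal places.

0.342

english: 0.1 × 0.4 × 0.65 × (1−0.3) = 0.0182
dutch: 0.6 × 0.35 × 0.2 × (1−0.2) = 0.0336
german: 0.3 × 0.15 × 0.05 × (1−0.4) = 0.00135
P(english | x) = 0.0182 / 0.05315 ≈ 0.342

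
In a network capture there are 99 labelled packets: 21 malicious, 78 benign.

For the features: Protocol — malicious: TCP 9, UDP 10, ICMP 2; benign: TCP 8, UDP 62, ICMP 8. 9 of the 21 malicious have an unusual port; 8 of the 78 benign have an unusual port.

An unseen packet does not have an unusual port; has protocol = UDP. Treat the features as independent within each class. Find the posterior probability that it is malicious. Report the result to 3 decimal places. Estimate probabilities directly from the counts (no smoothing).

malicious: (21/99) × (10/21) × (12/21) ≈ 0.0577201
benign: (78/99) × (62/78) × (70/78) ≈ 0.562031
P(malicious | x) = 0.0577201 / 0.6197511 ≈ 0.093

0.093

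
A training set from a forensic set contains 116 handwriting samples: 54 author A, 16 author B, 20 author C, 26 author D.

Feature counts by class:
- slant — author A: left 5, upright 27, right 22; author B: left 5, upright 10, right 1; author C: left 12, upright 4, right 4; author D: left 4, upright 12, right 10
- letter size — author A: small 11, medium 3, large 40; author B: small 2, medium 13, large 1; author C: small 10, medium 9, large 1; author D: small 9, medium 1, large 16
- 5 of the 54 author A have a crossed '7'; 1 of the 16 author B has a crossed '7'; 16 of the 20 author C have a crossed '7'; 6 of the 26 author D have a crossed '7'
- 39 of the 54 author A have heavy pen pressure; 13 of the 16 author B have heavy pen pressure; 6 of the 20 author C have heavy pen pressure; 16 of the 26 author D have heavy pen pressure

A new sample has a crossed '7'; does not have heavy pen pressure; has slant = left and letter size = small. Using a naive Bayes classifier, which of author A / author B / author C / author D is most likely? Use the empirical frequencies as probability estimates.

author A: (54/116) × (5/54) × (11/54) × (5/54) × (15/54) ≈ 0.000225832
author B: (16/116) × (5/16) × (2/16) × (1/16) × (3/16) ≈ 0.0000631398
author C: (20/116) × (12/20) × (10/20) × (16/20) × (14/20) ≈ 0.0289655
author D: (26/116) × (4/26) × (9/26) × (6/26) × (10/26) ≈ 0.00105944
Highest score → author C.

author C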